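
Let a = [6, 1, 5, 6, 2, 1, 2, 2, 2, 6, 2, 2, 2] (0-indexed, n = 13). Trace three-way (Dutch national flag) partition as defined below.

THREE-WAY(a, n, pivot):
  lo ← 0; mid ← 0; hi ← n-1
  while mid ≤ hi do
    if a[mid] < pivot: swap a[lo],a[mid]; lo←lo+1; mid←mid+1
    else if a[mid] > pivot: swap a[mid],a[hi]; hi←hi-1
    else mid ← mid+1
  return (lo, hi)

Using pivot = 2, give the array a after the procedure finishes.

[1, 1, 2, 2, 2, 2, 2, 2, 2, 6, 6, 5, 6]

pivot = 2; lo=0, mid=0, hi=12
a[mid]=6>2: swap a[0],a[12]; hi=11 → [2, 1, 5, 6, 2, 1, 2, 2, 2, 6, 2, 2, 6]
a[mid]=2=2: mid=1
a[mid]=1<2: swap a[0],a[1]; lo=1,mid=2 → [1, 2, 5, 6, 2, 1, 2, 2, 2, 6, 2, 2, 6]
a[mid]=5>2: swap a[2],a[11]; hi=10 → [1, 2, 2, 6, 2, 1, 2, 2, 2, 6, 2, 5, 6]
a[mid]=2=2: mid=3
a[mid]=6>2: swap a[3],a[10]; hi=9 → [1, 2, 2, 2, 2, 1, 2, 2, 2, 6, 6, 5, 6]
a[mid]=2=2: mid=4
a[mid]=2=2: mid=5
a[mid]=1<2: swap a[1],a[5]; lo=2,mid=6 → [1, 1, 2, 2, 2, 2, 2, 2, 2, 6, 6, 5, 6]
a[mid]=2=2: mid=7
a[mid]=2=2: mid=8
a[mid]=2=2: mid=9
a[mid]=6>2: swap a[9],a[9]; hi=8 → [1, 1, 2, 2, 2, 2, 2, 2, 2, 6, 6, 5, 6]
end: lo=2, hi=8; a = [1, 1, 2, 2, 2, 2, 2, 2, 2, 6, 6, 5, 6]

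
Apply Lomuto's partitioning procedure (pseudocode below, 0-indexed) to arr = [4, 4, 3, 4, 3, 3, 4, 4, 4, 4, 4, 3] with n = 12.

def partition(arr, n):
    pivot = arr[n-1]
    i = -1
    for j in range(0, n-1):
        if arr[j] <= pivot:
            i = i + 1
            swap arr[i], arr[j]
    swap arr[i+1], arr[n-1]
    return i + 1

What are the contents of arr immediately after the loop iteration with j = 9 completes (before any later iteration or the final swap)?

pivot = arr[11] = 3; i = -1
j=0: arr[0]=4 > 3 → no swap
j=1: arr[1]=4 > 3 → no swap
j=2: arr[2]=3 ≤ 3 → i=0, swap arr[0],arr[2] → [3, 4, 4, 4, 3, 3, 4, 4, 4, 4, 4, 3]
j=3: arr[3]=4 > 3 → no swap
j=4: arr[4]=3 ≤ 3 → i=1, swap arr[1],arr[4] → [3, 3, 4, 4, 4, 3, 4, 4, 4, 4, 4, 3]
j=5: arr[5]=3 ≤ 3 → i=2, swap arr[2],arr[5] → [3, 3, 3, 4, 4, 4, 4, 4, 4, 4, 4, 3]
j=6: arr[6]=4 > 3 → no swap
j=7: arr[7]=4 > 3 → no swap
j=8: arr[8]=4 > 3 → no swap
j=9: arr[9]=4 > 3 → no swap
(after j=9) arr = [3, 3, 3, 4, 4, 4, 4, 4, 4, 4, 4, 3]

[3, 3, 3, 4, 4, 4, 4, 4, 4, 4, 4, 3]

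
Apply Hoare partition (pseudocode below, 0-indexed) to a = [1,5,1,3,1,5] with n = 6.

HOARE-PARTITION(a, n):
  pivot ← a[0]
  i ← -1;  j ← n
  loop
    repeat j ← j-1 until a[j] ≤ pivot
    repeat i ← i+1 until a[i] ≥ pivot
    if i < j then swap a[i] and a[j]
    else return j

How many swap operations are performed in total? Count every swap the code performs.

pivot=1
j stops at 4 (1), i stops at 0 (1); swap ⇒ [1,5,1,3,1,5]
j stops at 2 (1), i stops at 1 (5); swap ⇒ [1,1,5,3,1,5]
j stops at 1, i stops at 2; i≥j ⇒ return 1. a=[1,1,5,3,1,5]

2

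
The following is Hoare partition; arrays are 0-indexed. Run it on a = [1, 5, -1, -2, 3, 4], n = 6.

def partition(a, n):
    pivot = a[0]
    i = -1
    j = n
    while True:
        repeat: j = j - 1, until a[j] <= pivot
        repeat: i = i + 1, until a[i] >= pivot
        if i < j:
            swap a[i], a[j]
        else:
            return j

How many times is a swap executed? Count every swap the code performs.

pivot=1
j stops at 3 (-2), i stops at 0 (1); swap ⇒ [-2, 5, -1, 1, 3, 4]
j stops at 2 (-1), i stops at 1 (5); swap ⇒ [-2, -1, 5, 1, 3, 4]
j stops at 1, i stops at 2; i≥j ⇒ return 1. a=[-2, -1, 5, 1, 3, 4]

2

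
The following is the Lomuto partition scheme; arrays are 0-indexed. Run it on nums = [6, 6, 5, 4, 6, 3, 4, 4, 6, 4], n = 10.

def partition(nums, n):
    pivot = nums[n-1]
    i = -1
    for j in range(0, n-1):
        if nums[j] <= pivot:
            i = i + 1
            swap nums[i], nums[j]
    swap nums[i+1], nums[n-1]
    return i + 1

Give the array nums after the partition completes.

[4, 3, 4, 4, 4, 6, 5, 6, 6, 6]

pivot = nums[9] = 4; i = -1
j=0: nums[0]=6 > 4 → no swap
j=1: nums[1]=6 > 4 → no swap
j=2: nums[2]=5 > 4 → no swap
j=3: nums[3]=4 ≤ 4 → i=0, swap nums[0],nums[3] → [4, 6, 5, 6, 6, 3, 4, 4, 6, 4]
j=4: nums[4]=6 > 4 → no swap
j=5: nums[5]=3 ≤ 4 → i=1, swap nums[1],nums[5] → [4, 3, 5, 6, 6, 6, 4, 4, 6, 4]
j=6: nums[6]=4 ≤ 4 → i=2, swap nums[2],nums[6] → [4, 3, 4, 6, 6, 6, 5, 4, 6, 4]
j=7: nums[7]=4 ≤ 4 → i=3, swap nums[3],nums[7] → [4, 3, 4, 4, 6, 6, 5, 6, 6, 4]
j=8: nums[8]=6 > 4 → no swap
final swap nums[4],nums[9] → [4, 3, 4, 4, 4, 6, 5, 6, 6, 6]; return 4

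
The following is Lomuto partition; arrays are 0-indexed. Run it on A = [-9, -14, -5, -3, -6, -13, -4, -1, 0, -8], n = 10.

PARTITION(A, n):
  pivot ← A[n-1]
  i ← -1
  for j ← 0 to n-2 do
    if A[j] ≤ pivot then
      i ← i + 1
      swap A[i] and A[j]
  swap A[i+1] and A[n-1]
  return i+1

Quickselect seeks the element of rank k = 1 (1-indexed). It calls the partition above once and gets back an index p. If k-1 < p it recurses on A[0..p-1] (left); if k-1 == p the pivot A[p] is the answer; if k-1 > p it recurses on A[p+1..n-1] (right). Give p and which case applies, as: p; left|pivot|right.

3; left

pivot = A[9] = -8; i = -1
j=0: A[0]=-9 ≤ -8 → i=0, swap A[0],A[0] (no change) → [-9, -14, -5, -3, -6, -13, -4, -1, 0, -8]
j=1: A[1]=-14 ≤ -8 → i=1, swap A[1],A[1] (no change) → [-9, -14, -5, -3, -6, -13, -4, -1, 0, -8]
j=2: A[2]=-5 > -8 → no swap
j=3: A[3]=-3 > -8 → no swap
j=4: A[4]=-6 > -8 → no swap
j=5: A[5]=-13 ≤ -8 → i=2, swap A[2],A[5] → [-9, -14, -13, -3, -6, -5, -4, -1, 0, -8]
j=6: A[6]=-4 > -8 → no swap
j=7: A[7]=-1 > -8 → no swap
j=8: A[8]=0 > -8 → no swap
final swap A[3],A[9] → [-9, -14, -13, -8, -6, -5, -4, -1, 0, -3]; return 3
p = 3; k-1 = 0 < 3 ⇒ left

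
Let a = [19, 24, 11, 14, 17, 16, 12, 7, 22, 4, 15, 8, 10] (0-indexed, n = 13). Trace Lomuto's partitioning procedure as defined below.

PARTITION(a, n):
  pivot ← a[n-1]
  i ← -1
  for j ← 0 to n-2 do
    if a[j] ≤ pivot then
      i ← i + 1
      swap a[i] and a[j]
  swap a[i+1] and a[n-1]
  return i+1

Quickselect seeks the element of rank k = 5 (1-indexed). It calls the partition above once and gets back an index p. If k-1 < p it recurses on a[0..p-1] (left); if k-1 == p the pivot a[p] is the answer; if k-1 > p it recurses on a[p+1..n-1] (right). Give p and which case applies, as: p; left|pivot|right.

pivot=10, i=-1
j=0: 19>10, skip
j=1: 24>10, skip
j=2: 11>10, skip
j=3: 14>10, skip
j=4: 17>10, skip
j=5: 16>10, skip
j=6: 12>10, skip
j=7: 7≤10, i=0, swap(0,7) ⇒ [7, 24, 11, 14, 17, 16, 12, 19, 22, 4, 15, 8, 10]
j=8: 22>10, skip
j=9: 4≤10, i=1, swap(1,9) ⇒ [7, 4, 11, 14, 17, 16, 12, 19, 22, 24, 15, 8, 10]
j=10: 15>10, skip
j=11: 8≤10, i=2, swap(2,11) ⇒ [7, 4, 8, 14, 17, 16, 12, 19, 22, 24, 15, 11, 10]
swap(3,12) ⇒ [7, 4, 8, 10, 17, 16, 12, 19, 22, 24, 15, 11, 14]; return 3
p = 3; k-1 = 4 > 3 ⇒ right

3; right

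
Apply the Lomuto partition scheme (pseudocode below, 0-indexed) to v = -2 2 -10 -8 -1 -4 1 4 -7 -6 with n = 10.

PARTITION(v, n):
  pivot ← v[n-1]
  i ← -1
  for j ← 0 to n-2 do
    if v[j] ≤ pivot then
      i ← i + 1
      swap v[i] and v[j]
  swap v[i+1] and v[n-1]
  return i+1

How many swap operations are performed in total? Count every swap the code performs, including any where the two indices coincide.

pivot=-6, i=-1
j=0: -2>-6, skip
j=1: 2>-6, skip
j=2: -10≤-6, i=0, swap(0,2) ⇒ -10 2 -2 -8 -1 -4 1 4 -7 -6
j=3: -8≤-6, i=1, swap(1,3) ⇒ -10 -8 -2 2 -1 -4 1 4 -7 -6
j=4: -1>-6, skip
j=5: -4>-6, skip
j=6: 1>-6, skip
j=7: 4>-6, skip
j=8: -7≤-6, i=2, swap(2,8) ⇒ -10 -8 -7 2 -1 -4 1 4 -2 -6
swap(3,9) ⇒ -10 -8 -7 -6 -1 -4 1 4 -2 2; return 3

4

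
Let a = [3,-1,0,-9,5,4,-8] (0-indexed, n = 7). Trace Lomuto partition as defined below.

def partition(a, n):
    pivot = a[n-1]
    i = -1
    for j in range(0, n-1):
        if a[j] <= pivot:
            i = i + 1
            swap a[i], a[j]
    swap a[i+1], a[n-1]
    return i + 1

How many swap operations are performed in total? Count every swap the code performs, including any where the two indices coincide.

pivot = a[6] = -8; i = -1
j=0: a[0]=3 > -8 → no swap
j=1: a[1]=-1 > -8 → no swap
j=2: a[2]=0 > -8 → no swap
j=3: a[3]=-9 ≤ -8 → i=0, swap a[0],a[3] → [-9,-1,0,3,5,4,-8]
j=4: a[4]=5 > -8 → no swap
j=5: a[5]=4 > -8 → no swap
final swap a[1],a[6] → [-9,-8,0,3,5,4,-1]; return 1

2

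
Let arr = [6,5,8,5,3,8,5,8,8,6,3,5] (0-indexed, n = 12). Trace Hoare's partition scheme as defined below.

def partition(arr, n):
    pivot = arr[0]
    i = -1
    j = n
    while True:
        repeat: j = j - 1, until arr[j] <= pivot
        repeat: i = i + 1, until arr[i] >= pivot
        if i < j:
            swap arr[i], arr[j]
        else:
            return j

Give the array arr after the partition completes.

[5,5,3,5,3,6,5,8,8,8,8,6]

pivot = arr[0] = 6; i = -1, j = 12
j→11 (arr[11]=5≤6), i→0 (arr[0]=6≥6); i<j, swap → [5,5,8,5,3,8,5,8,8,6,3,6]
j→10 (arr[10]=3≤6), i→2 (arr[2]=8≥6); i<j, swap → [5,5,3,5,3,8,5,8,8,6,8,6]
j→9 (arr[9]=6≤6), i→5 (arr[5]=8≥6); i<j, swap → [5,5,3,5,3,6,5,8,8,8,8,6]
j→6, i→7; i≥j, return j=6. arr = [5,5,3,5,3,6,5,8,8,8,8,6]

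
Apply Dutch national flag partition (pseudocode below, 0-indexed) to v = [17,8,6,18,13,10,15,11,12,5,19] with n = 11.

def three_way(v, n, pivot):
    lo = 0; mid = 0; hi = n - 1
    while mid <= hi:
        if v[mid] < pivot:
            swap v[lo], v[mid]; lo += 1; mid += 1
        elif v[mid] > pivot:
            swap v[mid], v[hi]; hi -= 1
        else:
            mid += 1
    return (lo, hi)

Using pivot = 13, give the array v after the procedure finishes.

[5,8,6,12,10,11,13,15,18,19,17]

pivot = 13; lo=0, mid=0, hi=10
v[mid]=17>13: swap v[0],v[10]; hi=9 → [19,8,6,18,13,10,15,11,12,5,17]
v[mid]=19>13: swap v[0],v[9]; hi=8 → [5,8,6,18,13,10,15,11,12,19,17]
v[mid]=5<13: swap v[0],v[0]; lo=1,mid=1 → [5,8,6,18,13,10,15,11,12,19,17]
v[mid]=8<13: swap v[1],v[1]; lo=2,mid=2 → [5,8,6,18,13,10,15,11,12,19,17]
v[mid]=6<13: swap v[2],v[2]; lo=3,mid=3 → [5,8,6,18,13,10,15,11,12,19,17]
v[mid]=18>13: swap v[3],v[8]; hi=7 → [5,8,6,12,13,10,15,11,18,19,17]
v[mid]=12<13: swap v[3],v[3]; lo=4,mid=4 → [5,8,6,12,13,10,15,11,18,19,17]
v[mid]=13=13: mid=5
v[mid]=10<13: swap v[4],v[5]; lo=5,mid=6 → [5,8,6,12,10,13,15,11,18,19,17]
v[mid]=15>13: swap v[6],v[7]; hi=6 → [5,8,6,12,10,13,11,15,18,19,17]
v[mid]=11<13: swap v[5],v[6]; lo=6,mid=7 → [5,8,6,12,10,11,13,15,18,19,17]
end: lo=6, hi=6; v = [5,8,6,12,10,11,13,15,18,19,17]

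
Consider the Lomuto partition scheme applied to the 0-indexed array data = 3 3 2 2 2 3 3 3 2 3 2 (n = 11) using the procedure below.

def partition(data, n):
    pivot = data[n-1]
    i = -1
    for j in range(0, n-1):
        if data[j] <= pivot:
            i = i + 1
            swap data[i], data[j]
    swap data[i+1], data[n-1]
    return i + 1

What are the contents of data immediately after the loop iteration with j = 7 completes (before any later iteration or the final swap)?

pivot=2, i=-1
j=0: 3>2, skip
j=1: 3>2, skip
j=2: 2≤2, i=0, swap(0,2) ⇒ 2 3 3 2 2 3 3 3 2 3 2
j=3: 2≤2, i=1, swap(1,3) ⇒ 2 2 3 3 2 3 3 3 2 3 2
j=4: 2≤2, i=2, swap(2,4) ⇒ 2 2 2 3 3 3 3 3 2 3 2
j=5: 3>2, skip
j=6: 3>2, skip
j=7: 3>2, skip
(after j=7) data = 2 2 2 3 3 3 3 3 2 3 2

2 2 2 3 3 3 3 3 2 3 2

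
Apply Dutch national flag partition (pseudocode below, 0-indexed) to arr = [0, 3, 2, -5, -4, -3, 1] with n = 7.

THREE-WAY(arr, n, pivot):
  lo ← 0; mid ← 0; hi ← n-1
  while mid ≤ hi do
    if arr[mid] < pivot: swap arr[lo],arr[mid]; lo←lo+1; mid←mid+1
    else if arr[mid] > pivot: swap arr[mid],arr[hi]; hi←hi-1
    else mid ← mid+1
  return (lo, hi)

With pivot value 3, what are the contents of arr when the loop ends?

lo=0 mid=0 hi=6
0<3: swap(0,0), lo=1 mid=1 ⇒ [0, 3, 2, -5, -4, -3, 1]
3=3: mid=2
2<3: swap(1,2), lo=2 mid=3 ⇒ [0, 2, 3, -5, -4, -3, 1]
-5<3: swap(2,3), lo=3 mid=4 ⇒ [0, 2, -5, 3, -4, -3, 1]
-4<3: swap(3,4), lo=4 mid=5 ⇒ [0, 2, -5, -4, 3, -3, 1]
-3<3: swap(4,5), lo=5 mid=6 ⇒ [0, 2, -5, -4, -3, 3, 1]
1<3: swap(5,6), lo=6 mid=7 ⇒ [0, 2, -5, -4, -3, 1, 3]
done. lo=6 hi=6; arr=[0, 2, -5, -4, -3, 1, 3]

[0, 2, -5, -4, -3, 1, 3]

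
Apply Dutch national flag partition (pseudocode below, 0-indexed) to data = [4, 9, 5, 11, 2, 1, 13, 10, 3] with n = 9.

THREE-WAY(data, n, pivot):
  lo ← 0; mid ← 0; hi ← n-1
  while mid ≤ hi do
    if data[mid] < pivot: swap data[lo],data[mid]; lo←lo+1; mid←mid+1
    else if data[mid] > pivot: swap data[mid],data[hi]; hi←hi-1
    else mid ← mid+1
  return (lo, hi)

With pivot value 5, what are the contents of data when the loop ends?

lo=0 mid=0 hi=8
4<5: swap(0,0), lo=1 mid=1 ⇒ [4, 9, 5, 11, 2, 1, 13, 10, 3]
9>5: swap(1,8), hi=7 ⇒ [4, 3, 5, 11, 2, 1, 13, 10, 9]
3<5: swap(1,1), lo=2 mid=2 ⇒ [4, 3, 5, 11, 2, 1, 13, 10, 9]
5=5: mid=3
11>5: swap(3,7), hi=6 ⇒ [4, 3, 5, 10, 2, 1, 13, 11, 9]
10>5: swap(3,6), hi=5 ⇒ [4, 3, 5, 13, 2, 1, 10, 11, 9]
13>5: swap(3,5), hi=4 ⇒ [4, 3, 5, 1, 2, 13, 10, 11, 9]
1<5: swap(2,3), lo=3 mid=4 ⇒ [4, 3, 1, 5, 2, 13, 10, 11, 9]
2<5: swap(3,4), lo=4 mid=5 ⇒ [4, 3, 1, 2, 5, 13, 10, 11, 9]
done. lo=4 hi=4; data=[4, 3, 1, 2, 5, 13, 10, 11, 9]

[4, 3, 1, 2, 5, 13, 10, 11, 9]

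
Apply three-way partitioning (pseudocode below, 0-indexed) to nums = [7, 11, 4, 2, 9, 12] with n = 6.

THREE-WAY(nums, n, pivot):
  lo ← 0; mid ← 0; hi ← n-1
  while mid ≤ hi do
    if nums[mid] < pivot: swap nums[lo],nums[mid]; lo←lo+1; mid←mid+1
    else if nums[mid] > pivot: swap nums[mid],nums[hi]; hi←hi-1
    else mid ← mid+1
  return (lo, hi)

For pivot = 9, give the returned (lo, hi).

(3, 3)

pivot = 9; lo=0, mid=0, hi=5
nums[mid]=7<9: swap nums[0],nums[0]; lo=1,mid=1 → [7, 11, 4, 2, 9, 12]
nums[mid]=11>9: swap nums[1],nums[5]; hi=4 → [7, 12, 4, 2, 9, 11]
nums[mid]=12>9: swap nums[1],nums[4]; hi=3 → [7, 9, 4, 2, 12, 11]
nums[mid]=9=9: mid=2
nums[mid]=4<9: swap nums[1],nums[2]; lo=2,mid=3 → [7, 4, 9, 2, 12, 11]
nums[mid]=2<9: swap nums[2],nums[3]; lo=3,mid=4 → [7, 4, 2, 9, 12, 11]
end: lo=3, hi=3; nums = [7, 4, 2, 9, 12, 11]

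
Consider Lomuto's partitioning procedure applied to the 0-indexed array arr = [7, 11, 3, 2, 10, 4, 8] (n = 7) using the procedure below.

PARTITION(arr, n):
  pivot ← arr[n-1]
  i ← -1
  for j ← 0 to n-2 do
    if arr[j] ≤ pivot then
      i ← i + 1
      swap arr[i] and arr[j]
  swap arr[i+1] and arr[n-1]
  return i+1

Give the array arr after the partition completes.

pivot=8, i=-1
j=0: 7≤8, i=0, swap(0,0) ⇒ [7, 11, 3, 2, 10, 4, 8]
j=1: 11>8, skip
j=2: 3≤8, i=1, swap(1,2) ⇒ [7, 3, 11, 2, 10, 4, 8]
j=3: 2≤8, i=2, swap(2,3) ⇒ [7, 3, 2, 11, 10, 4, 8]
j=4: 10>8, skip
j=5: 4≤8, i=3, swap(3,5) ⇒ [7, 3, 2, 4, 10, 11, 8]
swap(4,6) ⇒ [7, 3, 2, 4, 8, 11, 10]; return 4

[7, 3, 2, 4, 8, 11, 10]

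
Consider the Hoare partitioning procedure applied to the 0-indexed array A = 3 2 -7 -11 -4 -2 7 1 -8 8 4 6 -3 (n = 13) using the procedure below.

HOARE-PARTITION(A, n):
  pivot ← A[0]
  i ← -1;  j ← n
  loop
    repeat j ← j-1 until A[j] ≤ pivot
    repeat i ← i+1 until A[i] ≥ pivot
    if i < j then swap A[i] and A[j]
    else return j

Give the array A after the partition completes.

pivot = A[0] = 3; i = -1, j = 13
j→12 (A[12]=-3≤3), i→0 (A[0]=3≥3); i<j, swap → -3 2 -7 -11 -4 -2 7 1 -8 8 4 6 3
j→8 (A[8]=-8≤3), i→6 (A[6]=7≥3); i<j, swap → -3 2 -7 -11 -4 -2 -8 1 7 8 4 6 3
j→7, i→8; i≥j, return j=7. A = -3 2 -7 -11 -4 -2 -8 1 7 8 4 6 3

-3 2 -7 -11 -4 -2 -8 1 7 8 4 6 3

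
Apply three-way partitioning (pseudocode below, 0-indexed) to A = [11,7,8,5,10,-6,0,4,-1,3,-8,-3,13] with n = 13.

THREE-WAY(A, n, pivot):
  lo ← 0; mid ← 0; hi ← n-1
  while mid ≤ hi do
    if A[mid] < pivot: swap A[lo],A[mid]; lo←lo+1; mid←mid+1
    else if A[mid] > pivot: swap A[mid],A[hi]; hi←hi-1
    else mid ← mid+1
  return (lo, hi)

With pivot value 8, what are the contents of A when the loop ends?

lo=0 mid=0 hi=12
11>8: swap(0,12), hi=11 ⇒ [13,7,8,5,10,-6,0,4,-1,3,-8,-3,11]
13>8: swap(0,11), hi=10 ⇒ [-3,7,8,5,10,-6,0,4,-1,3,-8,13,11]
-3<8: swap(0,0), lo=1 mid=1 ⇒ [-3,7,8,5,10,-6,0,4,-1,3,-8,13,11]
7<8: swap(1,1), lo=2 mid=2 ⇒ [-3,7,8,5,10,-6,0,4,-1,3,-8,13,11]
8=8: mid=3
5<8: swap(2,3), lo=3 mid=4 ⇒ [-3,7,5,8,10,-6,0,4,-1,3,-8,13,11]
10>8: swap(4,10), hi=9 ⇒ [-3,7,5,8,-8,-6,0,4,-1,3,10,13,11]
-8<8: swap(3,4), lo=4 mid=5 ⇒ [-3,7,5,-8,8,-6,0,4,-1,3,10,13,11]
-6<8: swap(4,5), lo=5 mid=6 ⇒ [-3,7,5,-8,-6,8,0,4,-1,3,10,13,11]
0<8: swap(5,6), lo=6 mid=7 ⇒ [-3,7,5,-8,-6,0,8,4,-1,3,10,13,11]
4<8: swap(6,7), lo=7 mid=8 ⇒ [-3,7,5,-8,-6,0,4,8,-1,3,10,13,11]
-1<8: swap(7,8), lo=8 mid=9 ⇒ [-3,7,5,-8,-6,0,4,-1,8,3,10,13,11]
3<8: swap(8,9), lo=9 mid=10 ⇒ [-3,7,5,-8,-6,0,4,-1,3,8,10,13,11]
done. lo=9 hi=9; A=[-3,7,5,-8,-6,0,4,-1,3,8,10,13,11]

[-3,7,5,-8,-6,0,4,-1,3,8,10,13,11]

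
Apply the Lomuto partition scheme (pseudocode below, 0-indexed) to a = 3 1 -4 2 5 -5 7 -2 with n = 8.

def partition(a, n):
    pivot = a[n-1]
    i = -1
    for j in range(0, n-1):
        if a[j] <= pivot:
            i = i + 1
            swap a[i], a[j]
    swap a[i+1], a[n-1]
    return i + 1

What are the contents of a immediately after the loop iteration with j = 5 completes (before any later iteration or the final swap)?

-4 -5 3 2 5 1 7 -2

pivot = a[7] = -2; i = -1
j=0: a[0]=3 > -2 → no swap
j=1: a[1]=1 > -2 → no swap
j=2: a[2]=-4 ≤ -2 → i=0, swap a[0],a[2] → -4 1 3 2 5 -5 7 -2
j=3: a[3]=2 > -2 → no swap
j=4: a[4]=5 > -2 → no swap
j=5: a[5]=-5 ≤ -2 → i=1, swap a[1],a[5] → -4 -5 3 2 5 1 7 -2
(after j=5) a = -4 -5 3 2 5 1 7 -2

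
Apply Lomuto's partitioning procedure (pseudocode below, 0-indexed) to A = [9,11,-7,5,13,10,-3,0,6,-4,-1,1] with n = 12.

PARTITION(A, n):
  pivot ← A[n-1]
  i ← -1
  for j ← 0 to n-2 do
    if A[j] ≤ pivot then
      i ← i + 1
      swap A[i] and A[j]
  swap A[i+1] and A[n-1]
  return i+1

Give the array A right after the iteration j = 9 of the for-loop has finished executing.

[-7,-3,0,-4,13,10,11,9,6,5,-1,1]

pivot = A[11] = 1; i = -1
j=0: A[0]=9 > 1 → no swap
j=1: A[1]=11 > 1 → no swap
j=2: A[2]=-7 ≤ 1 → i=0, swap A[0],A[2] → [-7,11,9,5,13,10,-3,0,6,-4,-1,1]
j=3: A[3]=5 > 1 → no swap
j=4: A[4]=13 > 1 → no swap
j=5: A[5]=10 > 1 → no swap
j=6: A[6]=-3 ≤ 1 → i=1, swap A[1],A[6] → [-7,-3,9,5,13,10,11,0,6,-4,-1,1]
j=7: A[7]=0 ≤ 1 → i=2, swap A[2],A[7] → [-7,-3,0,5,13,10,11,9,6,-4,-1,1]
j=8: A[8]=6 > 1 → no swap
j=9: A[9]=-4 ≤ 1 → i=3, swap A[3],A[9] → [-7,-3,0,-4,13,10,11,9,6,5,-1,1]
(after j=9) A = [-7,-3,0,-4,13,10,11,9,6,5,-1,1]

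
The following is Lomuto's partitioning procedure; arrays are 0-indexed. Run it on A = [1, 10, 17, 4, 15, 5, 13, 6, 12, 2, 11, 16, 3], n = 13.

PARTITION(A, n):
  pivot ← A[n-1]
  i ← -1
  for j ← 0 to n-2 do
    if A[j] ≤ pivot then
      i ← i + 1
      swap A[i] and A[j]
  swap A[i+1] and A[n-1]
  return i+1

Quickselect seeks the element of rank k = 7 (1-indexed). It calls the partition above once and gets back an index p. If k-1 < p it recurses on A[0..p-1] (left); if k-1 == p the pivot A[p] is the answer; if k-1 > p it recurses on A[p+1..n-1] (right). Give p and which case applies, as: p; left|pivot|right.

pivot = A[12] = 3; i = -1
j=0: A[0]=1 ≤ 3 → i=0, swap A[0],A[0] (no change) → [1, 10, 17, 4, 15, 5, 13, 6, 12, 2, 11, 16, 3]
j=1: A[1]=10 > 3 → no swap
j=2: A[2]=17 > 3 → no swap
j=3: A[3]=4 > 3 → no swap
j=4: A[4]=15 > 3 → no swap
j=5: A[5]=5 > 3 → no swap
j=6: A[6]=13 > 3 → no swap
j=7: A[7]=6 > 3 → no swap
j=8: A[8]=12 > 3 → no swap
j=9: A[9]=2 ≤ 3 → i=1, swap A[1],A[9] → [1, 2, 17, 4, 15, 5, 13, 6, 12, 10, 11, 16, 3]
j=10: A[10]=11 > 3 → no swap
j=11: A[11]=16 > 3 → no swap
final swap A[2],A[12] → [1, 2, 3, 4, 15, 5, 13, 6, 12, 10, 11, 16, 17]; return 2
p = 2; k-1 = 6 > 2 ⇒ right

2; right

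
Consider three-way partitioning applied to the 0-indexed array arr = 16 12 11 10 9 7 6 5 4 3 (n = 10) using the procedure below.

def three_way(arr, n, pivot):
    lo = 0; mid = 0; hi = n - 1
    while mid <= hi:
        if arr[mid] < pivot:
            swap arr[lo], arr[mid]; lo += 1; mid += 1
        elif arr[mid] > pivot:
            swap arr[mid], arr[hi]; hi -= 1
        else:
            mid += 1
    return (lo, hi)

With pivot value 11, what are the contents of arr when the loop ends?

3 4 10 9 7 6 5 11 12 16

lo=0 mid=0 hi=9
16>11: swap(0,9), hi=8 ⇒ 3 12 11 10 9 7 6 5 4 16
3<11: swap(0,0), lo=1 mid=1 ⇒ 3 12 11 10 9 7 6 5 4 16
12>11: swap(1,8), hi=7 ⇒ 3 4 11 10 9 7 6 5 12 16
4<11: swap(1,1), lo=2 mid=2 ⇒ 3 4 11 10 9 7 6 5 12 16
11=11: mid=3
10<11: swap(2,3), lo=3 mid=4 ⇒ 3 4 10 11 9 7 6 5 12 16
9<11: swap(3,4), lo=4 mid=5 ⇒ 3 4 10 9 11 7 6 5 12 16
7<11: swap(4,5), lo=5 mid=6 ⇒ 3 4 10 9 7 11 6 5 12 16
6<11: swap(5,6), lo=6 mid=7 ⇒ 3 4 10 9 7 6 11 5 12 16
5<11: swap(6,7), lo=7 mid=8 ⇒ 3 4 10 9 7 6 5 11 12 16
done. lo=7 hi=7; arr=3 4 10 9 7 6 5 11 12 16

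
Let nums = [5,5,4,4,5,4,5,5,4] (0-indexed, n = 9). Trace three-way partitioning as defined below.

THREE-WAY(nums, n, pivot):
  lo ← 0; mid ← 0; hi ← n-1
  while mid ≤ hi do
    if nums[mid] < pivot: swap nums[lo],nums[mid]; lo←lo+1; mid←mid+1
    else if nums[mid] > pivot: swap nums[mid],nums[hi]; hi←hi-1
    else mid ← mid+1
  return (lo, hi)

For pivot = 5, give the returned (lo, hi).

(4, 8)

lo=0 mid=0 hi=8
5=5: mid=1
5=5: mid=2
4<5: swap(0,2), lo=1 mid=3 ⇒ [4,5,5,4,5,4,5,5,4]
4<5: swap(1,3), lo=2 mid=4 ⇒ [4,4,5,5,5,4,5,5,4]
5=5: mid=5
4<5: swap(2,5), lo=3 mid=6 ⇒ [4,4,4,5,5,5,5,5,4]
5=5: mid=7
5=5: mid=8
4<5: swap(3,8), lo=4 mid=9 ⇒ [4,4,4,4,5,5,5,5,5]
done. lo=4 hi=8; nums=[4,4,4,4,5,5,5,5,5]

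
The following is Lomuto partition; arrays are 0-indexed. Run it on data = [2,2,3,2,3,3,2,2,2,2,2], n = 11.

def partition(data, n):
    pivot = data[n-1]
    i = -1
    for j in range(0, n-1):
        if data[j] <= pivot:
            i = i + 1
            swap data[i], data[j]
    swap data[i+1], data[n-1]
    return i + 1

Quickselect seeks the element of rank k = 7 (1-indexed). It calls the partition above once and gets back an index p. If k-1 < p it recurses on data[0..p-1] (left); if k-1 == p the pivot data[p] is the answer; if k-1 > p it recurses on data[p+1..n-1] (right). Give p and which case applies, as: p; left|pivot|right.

pivot = data[10] = 2; i = -1
j=0: data[0]=2 ≤ 2 → i=0, swap data[0],data[0] (no change) → [2,2,3,2,3,3,2,2,2,2,2]
j=1: data[1]=2 ≤ 2 → i=1, swap data[1],data[1] (no change) → [2,2,3,2,3,3,2,2,2,2,2]
j=2: data[2]=3 > 2 → no swap
j=3: data[3]=2 ≤ 2 → i=2, swap data[2],data[3] → [2,2,2,3,3,3,2,2,2,2,2]
j=4: data[4]=3 > 2 → no swap
j=5: data[5]=3 > 2 → no swap
j=6: data[6]=2 ≤ 2 → i=3, swap data[3],data[6] → [2,2,2,2,3,3,3,2,2,2,2]
j=7: data[7]=2 ≤ 2 → i=4, swap data[4],data[7] → [2,2,2,2,2,3,3,3,2,2,2]
j=8: data[8]=2 ≤ 2 → i=5, swap data[5],data[8] → [2,2,2,2,2,2,3,3,3,2,2]
j=9: data[9]=2 ≤ 2 → i=6, swap data[6],data[9] → [2,2,2,2,2,2,2,3,3,3,2]
final swap data[7],data[10] → [2,2,2,2,2,2,2,2,3,3,3]; return 7
p = 7; k-1 = 6 < 7 ⇒ left

7; left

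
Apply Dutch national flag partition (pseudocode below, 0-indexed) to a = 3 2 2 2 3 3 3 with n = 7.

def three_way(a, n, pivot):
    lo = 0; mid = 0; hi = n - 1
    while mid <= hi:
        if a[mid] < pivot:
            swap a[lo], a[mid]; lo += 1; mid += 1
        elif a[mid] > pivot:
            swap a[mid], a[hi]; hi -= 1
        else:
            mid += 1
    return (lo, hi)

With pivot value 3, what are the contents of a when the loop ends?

2 2 2 3 3 3 3

pivot = 3; lo=0, mid=0, hi=6
a[mid]=3=3: mid=1
a[mid]=2<3: swap a[0],a[1]; lo=1,mid=2 → 2 3 2 2 3 3 3
a[mid]=2<3: swap a[1],a[2]; lo=2,mid=3 → 2 2 3 2 3 3 3
a[mid]=2<3: swap a[2],a[3]; lo=3,mid=4 → 2 2 2 3 3 3 3
a[mid]=3=3: mid=5
a[mid]=3=3: mid=6
a[mid]=3=3: mid=7
end: lo=3, hi=6; a = 2 2 2 3 3 3 3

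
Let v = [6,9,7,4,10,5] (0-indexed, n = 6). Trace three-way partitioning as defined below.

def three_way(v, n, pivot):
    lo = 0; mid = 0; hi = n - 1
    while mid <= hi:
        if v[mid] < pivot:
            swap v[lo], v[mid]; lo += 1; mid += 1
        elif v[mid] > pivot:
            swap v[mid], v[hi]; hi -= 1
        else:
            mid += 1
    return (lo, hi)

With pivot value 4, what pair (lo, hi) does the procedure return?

(0, 0)

lo=0 mid=0 hi=5
6>4: swap(0,5), hi=4 ⇒ [5,9,7,4,10,6]
5>4: swap(0,4), hi=3 ⇒ [10,9,7,4,5,6]
10>4: swap(0,3), hi=2 ⇒ [4,9,7,10,5,6]
4=4: mid=1
9>4: swap(1,2), hi=1 ⇒ [4,7,9,10,5,6]
7>4: swap(1,1), hi=0 ⇒ [4,7,9,10,5,6]
done. lo=0 hi=0; v=[4,7,9,10,5,6]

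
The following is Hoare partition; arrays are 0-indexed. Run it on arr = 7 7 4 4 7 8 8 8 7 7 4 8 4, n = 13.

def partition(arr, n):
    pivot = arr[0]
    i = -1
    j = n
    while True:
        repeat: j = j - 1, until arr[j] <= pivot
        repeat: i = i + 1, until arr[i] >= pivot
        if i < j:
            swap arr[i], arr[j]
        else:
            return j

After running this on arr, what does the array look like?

pivot = arr[0] = 7; i = -1, j = 13
j→12 (arr[12]=4≤7), i→0 (arr[0]=7≥7); i<j, swap → 4 7 4 4 7 8 8 8 7 7 4 8 7
j→10 (arr[10]=4≤7), i→1 (arr[1]=7≥7); i<j, swap → 4 4 4 4 7 8 8 8 7 7 7 8 7
j→9 (arr[9]=7≤7), i→4 (arr[4]=7≥7); i<j, swap → 4 4 4 4 7 8 8 8 7 7 7 8 7
j→8 (arr[8]=7≤7), i→5 (arr[5]=8≥7); i<j, swap → 4 4 4 4 7 7 8 8 8 7 7 8 7
j→5, i→6; i≥j, return j=5. arr = 4 4 4 4 7 7 8 8 8 7 7 8 7

4 4 4 4 7 7 8 8 8 7 7 8 7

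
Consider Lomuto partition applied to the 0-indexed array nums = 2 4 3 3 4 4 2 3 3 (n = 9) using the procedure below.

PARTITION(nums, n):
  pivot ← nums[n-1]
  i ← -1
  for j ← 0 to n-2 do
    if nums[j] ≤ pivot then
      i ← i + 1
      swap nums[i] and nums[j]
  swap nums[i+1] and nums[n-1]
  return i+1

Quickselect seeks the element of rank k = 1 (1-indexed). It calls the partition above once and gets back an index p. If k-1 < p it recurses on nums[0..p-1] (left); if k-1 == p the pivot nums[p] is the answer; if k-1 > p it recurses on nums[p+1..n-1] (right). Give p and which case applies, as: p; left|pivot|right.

pivot = nums[8] = 3; i = -1
j=0: nums[0]=2 ≤ 3 → i=0, swap nums[0],nums[0] (no change) → 2 4 3 3 4 4 2 3 3
j=1: nums[1]=4 > 3 → no swap
j=2: nums[2]=3 ≤ 3 → i=1, swap nums[1],nums[2] → 2 3 4 3 4 4 2 3 3
j=3: nums[3]=3 ≤ 3 → i=2, swap nums[2],nums[3] → 2 3 3 4 4 4 2 3 3
j=4: nums[4]=4 > 3 → no swap
j=5: nums[5]=4 > 3 → no swap
j=6: nums[6]=2 ≤ 3 → i=3, swap nums[3],nums[6] → 2 3 3 2 4 4 4 3 3
j=7: nums[7]=3 ≤ 3 → i=4, swap nums[4],nums[7] → 2 3 3 2 3 4 4 4 3
final swap nums[5],nums[8] → 2 3 3 2 3 3 4 4 4; return 5
p = 5; k-1 = 0 < 5 ⇒ left

5; left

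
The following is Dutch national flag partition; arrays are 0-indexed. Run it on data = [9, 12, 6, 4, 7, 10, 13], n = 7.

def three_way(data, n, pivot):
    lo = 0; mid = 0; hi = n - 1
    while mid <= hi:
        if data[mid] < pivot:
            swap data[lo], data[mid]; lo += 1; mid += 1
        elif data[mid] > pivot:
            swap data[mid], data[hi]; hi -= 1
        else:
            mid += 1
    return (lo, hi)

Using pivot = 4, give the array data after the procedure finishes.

[4, 6, 12, 7, 10, 13, 9]

pivot = 4; lo=0, mid=0, hi=6
data[mid]=9>4: swap data[0],data[6]; hi=5 → [13, 12, 6, 4, 7, 10, 9]
data[mid]=13>4: swap data[0],data[5]; hi=4 → [10, 12, 6, 4, 7, 13, 9]
data[mid]=10>4: swap data[0],data[4]; hi=3 → [7, 12, 6, 4, 10, 13, 9]
data[mid]=7>4: swap data[0],data[3]; hi=2 → [4, 12, 6, 7, 10, 13, 9]
data[mid]=4=4: mid=1
data[mid]=12>4: swap data[1],data[2]; hi=1 → [4, 6, 12, 7, 10, 13, 9]
data[mid]=6>4: swap data[1],data[1]; hi=0 → [4, 6, 12, 7, 10, 13, 9]
end: lo=0, hi=0; data = [4, 6, 12, 7, 10, 13, 9]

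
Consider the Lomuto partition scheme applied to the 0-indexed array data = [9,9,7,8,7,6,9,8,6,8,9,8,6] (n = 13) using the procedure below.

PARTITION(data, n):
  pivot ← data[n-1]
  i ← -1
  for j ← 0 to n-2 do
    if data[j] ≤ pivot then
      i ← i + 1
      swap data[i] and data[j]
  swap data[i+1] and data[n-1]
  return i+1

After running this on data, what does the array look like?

[6,6,6,8,7,9,9,8,9,8,9,8,7]

pivot = data[12] = 6; i = -1
j=0: data[0]=9 > 6 → no swap
j=1: data[1]=9 > 6 → no swap
j=2: data[2]=7 > 6 → no swap
j=3: data[3]=8 > 6 → no swap
j=4: data[4]=7 > 6 → no swap
j=5: data[5]=6 ≤ 6 → i=0, swap data[0],data[5] → [6,9,7,8,7,9,9,8,6,8,9,8,6]
j=6: data[6]=9 > 6 → no swap
j=7: data[7]=8 > 6 → no swap
j=8: data[8]=6 ≤ 6 → i=1, swap data[1],data[8] → [6,6,7,8,7,9,9,8,9,8,9,8,6]
j=9: data[9]=8 > 6 → no swap
j=10: data[10]=9 > 6 → no swap
j=11: data[11]=8 > 6 → no swap
final swap data[2],data[12] → [6,6,6,8,7,9,9,8,9,8,9,8,7]; return 2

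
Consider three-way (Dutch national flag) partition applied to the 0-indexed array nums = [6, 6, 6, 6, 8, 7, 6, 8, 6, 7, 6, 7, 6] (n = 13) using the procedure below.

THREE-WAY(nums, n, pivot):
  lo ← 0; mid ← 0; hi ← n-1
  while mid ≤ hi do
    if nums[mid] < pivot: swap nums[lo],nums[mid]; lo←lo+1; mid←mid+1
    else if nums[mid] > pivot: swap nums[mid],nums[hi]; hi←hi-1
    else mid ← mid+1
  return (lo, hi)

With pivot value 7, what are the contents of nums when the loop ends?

lo=0 mid=0 hi=12
6<7: swap(0,0), lo=1 mid=1 ⇒ [6, 6, 6, 6, 8, 7, 6, 8, 6, 7, 6, 7, 6]
6<7: swap(1,1), lo=2 mid=2 ⇒ [6, 6, 6, 6, 8, 7, 6, 8, 6, 7, 6, 7, 6]
6<7: swap(2,2), lo=3 mid=3 ⇒ [6, 6, 6, 6, 8, 7, 6, 8, 6, 7, 6, 7, 6]
6<7: swap(3,3), lo=4 mid=4 ⇒ [6, 6, 6, 6, 8, 7, 6, 8, 6, 7, 6, 7, 6]
8>7: swap(4,12), hi=11 ⇒ [6, 6, 6, 6, 6, 7, 6, 8, 6, 7, 6, 7, 8]
6<7: swap(4,4), lo=5 mid=5 ⇒ [6, 6, 6, 6, 6, 7, 6, 8, 6, 7, 6, 7, 8]
7=7: mid=6
6<7: swap(5,6), lo=6 mid=7 ⇒ [6, 6, 6, 6, 6, 6, 7, 8, 6, 7, 6, 7, 8]
8>7: swap(7,11), hi=10 ⇒ [6, 6, 6, 6, 6, 6, 7, 7, 6, 7, 6, 8, 8]
7=7: mid=8
6<7: swap(6,8), lo=7 mid=9 ⇒ [6, 6, 6, 6, 6, 6, 6, 7, 7, 7, 6, 8, 8]
7=7: mid=10
6<7: swap(7,10), lo=8 mid=11 ⇒ [6, 6, 6, 6, 6, 6, 6, 6, 7, 7, 7, 8, 8]
done. lo=8 hi=10; nums=[6, 6, 6, 6, 6, 6, 6, 6, 7, 7, 7, 8, 8]

[6, 6, 6, 6, 6, 6, 6, 6, 7, 7, 7, 8, 8]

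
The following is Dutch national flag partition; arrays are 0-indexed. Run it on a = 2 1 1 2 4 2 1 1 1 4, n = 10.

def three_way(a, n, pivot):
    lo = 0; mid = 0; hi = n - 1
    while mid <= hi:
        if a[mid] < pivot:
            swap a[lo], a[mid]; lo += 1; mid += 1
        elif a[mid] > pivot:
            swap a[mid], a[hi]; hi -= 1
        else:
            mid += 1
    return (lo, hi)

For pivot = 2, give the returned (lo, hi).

lo=0 mid=0 hi=9
2=2: mid=1
1<2: swap(0,1), lo=1 mid=2 ⇒ 1 2 1 2 4 2 1 1 1 4
1<2: swap(1,2), lo=2 mid=3 ⇒ 1 1 2 2 4 2 1 1 1 4
2=2: mid=4
4>2: swap(4,9), hi=8 ⇒ 1 1 2 2 4 2 1 1 1 4
4>2: swap(4,8), hi=7 ⇒ 1 1 2 2 1 2 1 1 4 4
1<2: swap(2,4), lo=3 mid=5 ⇒ 1 1 1 2 2 2 1 1 4 4
2=2: mid=6
1<2: swap(3,6), lo=4 mid=7 ⇒ 1 1 1 1 2 2 2 1 4 4
1<2: swap(4,7), lo=5 mid=8 ⇒ 1 1 1 1 1 2 2 2 4 4
done. lo=5 hi=7; a=1 1 1 1 1 2 2 2 4 4

(5, 7)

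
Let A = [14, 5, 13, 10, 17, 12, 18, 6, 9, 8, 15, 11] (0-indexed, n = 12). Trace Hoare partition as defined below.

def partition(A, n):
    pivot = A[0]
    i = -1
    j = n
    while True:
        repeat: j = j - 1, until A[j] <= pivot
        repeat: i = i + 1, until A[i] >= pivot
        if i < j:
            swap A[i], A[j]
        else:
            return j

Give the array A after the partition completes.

[11, 5, 13, 10, 8, 12, 9, 6, 18, 17, 15, 14]

pivot=14
j stops at 11 (11), i stops at 0 (14); swap ⇒ [11, 5, 13, 10, 17, 12, 18, 6, 9, 8, 15, 14]
j stops at 9 (8), i stops at 4 (17); swap ⇒ [11, 5, 13, 10, 8, 12, 18, 6, 9, 17, 15, 14]
j stops at 8 (9), i stops at 6 (18); swap ⇒ [11, 5, 13, 10, 8, 12, 9, 6, 18, 17, 15, 14]
j stops at 7, i stops at 8; i≥j ⇒ return 7. A=[11, 5, 13, 10, 8, 12, 9, 6, 18, 17, 15, 14]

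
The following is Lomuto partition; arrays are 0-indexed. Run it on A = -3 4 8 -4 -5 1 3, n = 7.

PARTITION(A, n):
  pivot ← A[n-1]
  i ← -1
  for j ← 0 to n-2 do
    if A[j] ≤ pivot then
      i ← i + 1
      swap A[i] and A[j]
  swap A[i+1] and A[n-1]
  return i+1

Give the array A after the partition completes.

pivot=3, i=-1
j=0: -3≤3, i=0, swap(0,0) ⇒ -3 4 8 -4 -5 1 3
j=1: 4>3, skip
j=2: 8>3, skip
j=3: -4≤3, i=1, swap(1,3) ⇒ -3 -4 8 4 -5 1 3
j=4: -5≤3, i=2, swap(2,4) ⇒ -3 -4 -5 4 8 1 3
j=5: 1≤3, i=3, swap(3,5) ⇒ -3 -4 -5 1 8 4 3
swap(4,6) ⇒ -3 -4 -5 1 3 4 8; return 4

-3 -4 -5 1 3 4 8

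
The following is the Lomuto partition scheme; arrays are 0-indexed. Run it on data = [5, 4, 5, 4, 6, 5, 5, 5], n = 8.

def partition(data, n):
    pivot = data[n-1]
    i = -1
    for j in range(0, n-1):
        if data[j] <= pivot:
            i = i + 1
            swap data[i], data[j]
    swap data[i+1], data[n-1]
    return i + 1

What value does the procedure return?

pivot = data[7] = 5; i = -1
j=0: data[0]=5 ≤ 5 → i=0, swap data[0],data[0] (no change) → [5, 4, 5, 4, 6, 5, 5, 5]
j=1: data[1]=4 ≤ 5 → i=1, swap data[1],data[1] (no change) → [5, 4, 5, 4, 6, 5, 5, 5]
j=2: data[2]=5 ≤ 5 → i=2, swap data[2],data[2] (no change) → [5, 4, 5, 4, 6, 5, 5, 5]
j=3: data[3]=4 ≤ 5 → i=3, swap data[3],data[3] (no change) → [5, 4, 5, 4, 6, 5, 5, 5]
j=4: data[4]=6 > 5 → no swap
j=5: data[5]=5 ≤ 5 → i=4, swap data[4],data[5] → [5, 4, 5, 4, 5, 6, 5, 5]
j=6: data[6]=5 ≤ 5 → i=5, swap data[5],data[6] → [5, 4, 5, 4, 5, 5, 6, 5]
final swap data[6],data[7] → [5, 4, 5, 4, 5, 5, 5, 6]; return 6

6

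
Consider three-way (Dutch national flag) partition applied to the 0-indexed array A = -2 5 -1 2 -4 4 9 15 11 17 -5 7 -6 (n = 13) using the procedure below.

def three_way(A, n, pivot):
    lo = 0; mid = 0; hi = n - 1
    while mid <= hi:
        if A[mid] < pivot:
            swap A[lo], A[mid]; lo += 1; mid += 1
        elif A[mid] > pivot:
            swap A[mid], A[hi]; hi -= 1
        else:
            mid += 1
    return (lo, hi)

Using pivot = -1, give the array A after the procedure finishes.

-2 -6 -5 -4 -1 9 15 11 17 4 7 2 5

lo=0 mid=0 hi=12
-2<-1: swap(0,0), lo=1 mid=1 ⇒ -2 5 -1 2 -4 4 9 15 11 17 -5 7 -6
5>-1: swap(1,12), hi=11 ⇒ -2 -6 -1 2 -4 4 9 15 11 17 -5 7 5
-6<-1: swap(1,1), lo=2 mid=2 ⇒ -2 -6 -1 2 -4 4 9 15 11 17 -5 7 5
-1=-1: mid=3
2>-1: swap(3,11), hi=10 ⇒ -2 -6 -1 7 -4 4 9 15 11 17 -5 2 5
7>-1: swap(3,10), hi=9 ⇒ -2 -6 -1 -5 -4 4 9 15 11 17 7 2 5
-5<-1: swap(2,3), lo=3 mid=4 ⇒ -2 -6 -5 -1 -4 4 9 15 11 17 7 2 5
-4<-1: swap(3,4), lo=4 mid=5 ⇒ -2 -6 -5 -4 -1 4 9 15 11 17 7 2 5
4>-1: swap(5,9), hi=8 ⇒ -2 -6 -5 -4 -1 17 9 15 11 4 7 2 5
17>-1: swap(5,8), hi=7 ⇒ -2 -6 -5 -4 -1 11 9 15 17 4 7 2 5
11>-1: swap(5,7), hi=6 ⇒ -2 -6 -5 -4 -1 15 9 11 17 4 7 2 5
15>-1: swap(5,6), hi=5 ⇒ -2 -6 -5 -4 -1 9 15 11 17 4 7 2 5
9>-1: swap(5,5), hi=4 ⇒ -2 -6 -5 -4 -1 9 15 11 17 4 7 2 5
done. lo=4 hi=4; A=-2 -6 -5 -4 -1 9 15 11 17 4 7 2 5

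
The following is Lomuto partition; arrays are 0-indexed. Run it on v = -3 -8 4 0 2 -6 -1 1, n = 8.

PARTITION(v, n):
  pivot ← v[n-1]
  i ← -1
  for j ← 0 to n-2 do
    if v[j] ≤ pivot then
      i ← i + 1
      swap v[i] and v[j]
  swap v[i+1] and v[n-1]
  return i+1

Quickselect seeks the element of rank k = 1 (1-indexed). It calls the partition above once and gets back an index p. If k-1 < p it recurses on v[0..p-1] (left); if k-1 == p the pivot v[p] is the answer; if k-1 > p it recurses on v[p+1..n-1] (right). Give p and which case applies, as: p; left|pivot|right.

5; left

pivot = v[7] = 1; i = -1
j=0: v[0]=-3 ≤ 1 → i=0, swap v[0],v[0] (no change) → -3 -8 4 0 2 -6 -1 1
j=1: v[1]=-8 ≤ 1 → i=1, swap v[1],v[1] (no change) → -3 -8 4 0 2 -6 -1 1
j=2: v[2]=4 > 1 → no swap
j=3: v[3]=0 ≤ 1 → i=2, swap v[2],v[3] → -3 -8 0 4 2 -6 -1 1
j=4: v[4]=2 > 1 → no swap
j=5: v[5]=-6 ≤ 1 → i=3, swap v[3],v[5] → -3 -8 0 -6 2 4 -1 1
j=6: v[6]=-1 ≤ 1 → i=4, swap v[4],v[6] → -3 -8 0 -6 -1 4 2 1
final swap v[5],v[7] → -3 -8 0 -6 -1 1 2 4; return 5
p = 5; k-1 = 0 < 5 ⇒ left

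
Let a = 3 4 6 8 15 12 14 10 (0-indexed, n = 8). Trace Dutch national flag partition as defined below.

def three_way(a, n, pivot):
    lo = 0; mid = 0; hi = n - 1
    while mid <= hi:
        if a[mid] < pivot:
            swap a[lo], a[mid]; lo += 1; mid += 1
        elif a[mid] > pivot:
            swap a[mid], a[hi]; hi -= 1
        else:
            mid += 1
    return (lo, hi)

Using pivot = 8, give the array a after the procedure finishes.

3 4 6 8 12 14 10 15

lo=0 mid=0 hi=7
3<8: swap(0,0), lo=1 mid=1 ⇒ 3 4 6 8 15 12 14 10
4<8: swap(1,1), lo=2 mid=2 ⇒ 3 4 6 8 15 12 14 10
6<8: swap(2,2), lo=3 mid=3 ⇒ 3 4 6 8 15 12 14 10
8=8: mid=4
15>8: swap(4,7), hi=6 ⇒ 3 4 6 8 10 12 14 15
10>8: swap(4,6), hi=5 ⇒ 3 4 6 8 14 12 10 15
14>8: swap(4,5), hi=4 ⇒ 3 4 6 8 12 14 10 15
12>8: swap(4,4), hi=3 ⇒ 3 4 6 8 12 14 10 15
done. lo=3 hi=3; a=3 4 6 8 12 14 10 15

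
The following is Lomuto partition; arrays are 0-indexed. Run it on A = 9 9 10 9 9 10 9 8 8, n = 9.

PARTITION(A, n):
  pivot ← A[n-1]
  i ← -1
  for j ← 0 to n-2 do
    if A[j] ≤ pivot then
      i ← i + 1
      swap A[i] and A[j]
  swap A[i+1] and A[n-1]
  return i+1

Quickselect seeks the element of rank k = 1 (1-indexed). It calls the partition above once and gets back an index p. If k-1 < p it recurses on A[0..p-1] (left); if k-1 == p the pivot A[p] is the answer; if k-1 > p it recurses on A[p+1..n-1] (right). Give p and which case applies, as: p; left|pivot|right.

pivot=8, i=-1
j=0: 9>8, skip
j=1: 9>8, skip
j=2: 10>8, skip
j=3: 9>8, skip
j=4: 9>8, skip
j=5: 10>8, skip
j=6: 9>8, skip
j=7: 8≤8, i=0, swap(0,7) ⇒ 8 9 10 9 9 10 9 9 8
swap(1,8) ⇒ 8 8 10 9 9 10 9 9 9; return 1
p = 1; k-1 = 0 < 1 ⇒ left

1; left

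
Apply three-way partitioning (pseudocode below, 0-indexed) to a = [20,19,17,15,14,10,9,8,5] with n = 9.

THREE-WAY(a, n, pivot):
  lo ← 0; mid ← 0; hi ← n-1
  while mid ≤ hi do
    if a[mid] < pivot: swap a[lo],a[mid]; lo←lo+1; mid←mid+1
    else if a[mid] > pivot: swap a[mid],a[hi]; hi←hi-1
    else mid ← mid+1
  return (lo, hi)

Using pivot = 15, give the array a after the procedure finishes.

[5,8,9,14,10,15,17,19,20]

pivot = 15; lo=0, mid=0, hi=8
a[mid]=20>15: swap a[0],a[8]; hi=7 → [5,19,17,15,14,10,9,8,20]
a[mid]=5<15: swap a[0],a[0]; lo=1,mid=1 → [5,19,17,15,14,10,9,8,20]
a[mid]=19>15: swap a[1],a[7]; hi=6 → [5,8,17,15,14,10,9,19,20]
a[mid]=8<15: swap a[1],a[1]; lo=2,mid=2 → [5,8,17,15,14,10,9,19,20]
a[mid]=17>15: swap a[2],a[6]; hi=5 → [5,8,9,15,14,10,17,19,20]
a[mid]=9<15: swap a[2],a[2]; lo=3,mid=3 → [5,8,9,15,14,10,17,19,20]
a[mid]=15=15: mid=4
a[mid]=14<15: swap a[3],a[4]; lo=4,mid=5 → [5,8,9,14,15,10,17,19,20]
a[mid]=10<15: swap a[4],a[5]; lo=5,mid=6 → [5,8,9,14,10,15,17,19,20]
end: lo=5, hi=5; a = [5,8,9,14,10,15,17,19,20]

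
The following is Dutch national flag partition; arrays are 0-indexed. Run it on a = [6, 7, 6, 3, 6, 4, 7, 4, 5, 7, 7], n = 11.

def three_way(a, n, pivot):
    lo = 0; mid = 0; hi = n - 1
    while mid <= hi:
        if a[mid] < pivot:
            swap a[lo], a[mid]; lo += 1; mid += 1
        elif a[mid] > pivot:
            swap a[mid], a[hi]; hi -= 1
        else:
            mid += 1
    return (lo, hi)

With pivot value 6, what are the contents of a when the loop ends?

pivot = 6; lo=0, mid=0, hi=10
a[mid]=6=6: mid=1
a[mid]=7>6: swap a[1],a[10]; hi=9 → [6, 7, 6, 3, 6, 4, 7, 4, 5, 7, 7]
a[mid]=7>6: swap a[1],a[9]; hi=8 → [6, 7, 6, 3, 6, 4, 7, 4, 5, 7, 7]
a[mid]=7>6: swap a[1],a[8]; hi=7 → [6, 5, 6, 3, 6, 4, 7, 4, 7, 7, 7]
a[mid]=5<6: swap a[0],a[1]; lo=1,mid=2 → [5, 6, 6, 3, 6, 4, 7, 4, 7, 7, 7]
a[mid]=6=6: mid=3
a[mid]=3<6: swap a[1],a[3]; lo=2,mid=4 → [5, 3, 6, 6, 6, 4, 7, 4, 7, 7, 7]
a[mid]=6=6: mid=5
a[mid]=4<6: swap a[2],a[5]; lo=3,mid=6 → [5, 3, 4, 6, 6, 6, 7, 4, 7, 7, 7]
a[mid]=7>6: swap a[6],a[7]; hi=6 → [5, 3, 4, 6, 6, 6, 4, 7, 7, 7, 7]
a[mid]=4<6: swap a[3],a[6]; lo=4,mid=7 → [5, 3, 4, 4, 6, 6, 6, 7, 7, 7, 7]
end: lo=4, hi=6; a = [5, 3, 4, 4, 6, 6, 6, 7, 7, 7, 7]

[5, 3, 4, 4, 6, 6, 6, 7, 7, 7, 7]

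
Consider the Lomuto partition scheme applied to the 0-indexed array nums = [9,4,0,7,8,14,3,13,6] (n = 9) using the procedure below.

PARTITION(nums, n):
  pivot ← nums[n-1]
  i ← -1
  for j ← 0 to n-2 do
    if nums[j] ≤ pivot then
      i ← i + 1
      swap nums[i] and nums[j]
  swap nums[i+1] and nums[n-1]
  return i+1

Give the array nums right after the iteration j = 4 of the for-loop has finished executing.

[4,0,9,7,8,14,3,13,6]

pivot=6, i=-1
j=0: 9>6, skip
j=1: 4≤6, i=0, swap(0,1) ⇒ [4,9,0,7,8,14,3,13,6]
j=2: 0≤6, i=1, swap(1,2) ⇒ [4,0,9,7,8,14,3,13,6]
j=3: 7>6, skip
j=4: 8>6, skip
(after j=4) nums = [4,0,9,7,8,14,3,13,6]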